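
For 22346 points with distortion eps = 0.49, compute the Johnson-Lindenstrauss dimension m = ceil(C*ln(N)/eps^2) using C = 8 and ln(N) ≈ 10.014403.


ln(22346) ≈ 10.014403.
eps^2 = 0.49^2 = 0.2401.
C*ln(N)/eps^2 ≈ 8*10.014403/0.2401 ≈ 333.6744.
m = ceil(333.6744) = 334.

334


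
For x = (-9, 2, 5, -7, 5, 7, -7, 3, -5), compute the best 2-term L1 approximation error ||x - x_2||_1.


Sorted |x_i| descending: [9, 7, 7, 7, 5, 5, 5, 3, 2]
Keep top 2: [9, 7]
Tail entries: [7, 7, 5, 5, 5, 3, 2]
L1 error = sum of tail = 34.

34


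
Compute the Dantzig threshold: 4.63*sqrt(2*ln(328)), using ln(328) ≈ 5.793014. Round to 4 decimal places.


ln(328) ≈ 5.793014.
2*ln(n) ≈ 11.586028.
sqrt(2*ln(n)) ≈ sqrt(11.586028) ≈ 3.403825.
threshold ≈ 4.63*3.403825 = 15.75970975 ≈ 15.7597.

15.7597


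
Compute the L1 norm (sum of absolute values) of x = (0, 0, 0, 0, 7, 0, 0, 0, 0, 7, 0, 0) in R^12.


Non-zero entries: [(4, 7), (9, 7)]
Absolute values: [7, 7]
||x||_1 = sum = 14.

14


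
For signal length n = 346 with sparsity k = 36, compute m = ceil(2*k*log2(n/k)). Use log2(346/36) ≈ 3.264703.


log2(n/k) = log2(346/36) ≈ 3.264703.
2*k*log2(n/k) ≈ 2*36*3.264703 = 235.058616.
m = ceil(235.058616) = 236.

236


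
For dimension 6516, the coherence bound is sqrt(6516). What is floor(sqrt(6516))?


80^2 = 6400 <= 6516 < 6561 = 81^2, so 80 <= sqrt(6516) < 81.
floor(sqrt(6516)) = 80.

80


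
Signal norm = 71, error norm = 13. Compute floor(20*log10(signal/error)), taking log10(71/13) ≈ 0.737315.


||x||/||e|| = 71/13.
log10(71/13) ≈ 0.737315.
20*log10(||x||/||e||) ≈ 20*0.737315 = 14.7463.
floor(14.7463) = 14.

14


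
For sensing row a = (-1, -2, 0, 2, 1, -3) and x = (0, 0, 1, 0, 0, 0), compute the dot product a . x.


Non-zero terms: ['0*1']
Products: [0]
y = sum = 0.

0


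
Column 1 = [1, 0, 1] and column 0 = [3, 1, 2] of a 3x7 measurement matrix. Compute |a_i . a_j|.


Inner product: 1*3 + 0*1 + 1*2
Products: [3, 0, 2]
Sum = 5.
|dot| = 5.

5


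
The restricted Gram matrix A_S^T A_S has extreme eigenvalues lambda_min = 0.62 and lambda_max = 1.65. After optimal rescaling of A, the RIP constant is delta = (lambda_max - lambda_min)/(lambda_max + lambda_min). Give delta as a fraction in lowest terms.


lambda_max - lambda_min = 1.65 - 0.62 = 1.03.
lambda_max + lambda_min = 1.65 + 0.62 = 2.27.
delta = 1.03/2.27 = 103/227.

103/227


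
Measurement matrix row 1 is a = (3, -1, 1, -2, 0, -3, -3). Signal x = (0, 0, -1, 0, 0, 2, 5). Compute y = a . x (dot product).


Non-zero terms: ['1*-1', '-3*2', '-3*5']
Products: [-1, -6, -15]
y = sum = -22.

-22


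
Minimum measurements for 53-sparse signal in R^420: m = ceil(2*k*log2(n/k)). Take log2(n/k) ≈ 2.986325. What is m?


log2(n/k) = log2(420/53) ≈ 2.986325.
2*k*log2(n/k) ≈ 2*53*2.986325 = 316.55045.
m = ceil(316.55045) = 317.

317


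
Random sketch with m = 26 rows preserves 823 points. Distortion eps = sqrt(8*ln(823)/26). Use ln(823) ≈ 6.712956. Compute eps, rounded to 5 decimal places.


ln(823) ≈ 6.712956.
8*ln(N)/m ≈ 8*6.712956/26 ≈ 2.06552492.
eps = sqrt(2.06552492) ≈ 1.4371934 ≈ 1.43719.

1.43719


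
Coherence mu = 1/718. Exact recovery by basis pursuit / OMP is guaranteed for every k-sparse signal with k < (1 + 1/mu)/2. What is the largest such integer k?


1/mu = 718.
1 + 1/mu = 719.
(1 + 1/mu)/2 = 359.5 is not an integer, so k_max = floor(359.5) = 359.

359


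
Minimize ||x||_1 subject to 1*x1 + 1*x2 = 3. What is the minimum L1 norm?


Axis intercepts:
  x1 = 3, x2 = 0: L1 = 3
  x1 = 0, x2 = 3: L1 = 3
x* = (3, 0)
||x*||_1 = 3.

3


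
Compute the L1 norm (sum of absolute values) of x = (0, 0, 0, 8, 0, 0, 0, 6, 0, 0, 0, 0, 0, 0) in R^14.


Non-zero entries: [(3, 8), (7, 6)]
Absolute values: [8, 6]
||x||_1 = sum = 14.

14


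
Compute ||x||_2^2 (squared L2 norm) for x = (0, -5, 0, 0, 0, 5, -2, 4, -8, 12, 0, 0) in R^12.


Non-zero entries: [(1, -5), (5, 5), (6, -2), (7, 4), (8, -8), (9, 12)]
Squares: [25, 25, 4, 16, 64, 144]
||x||_2^2 = sum = 278.

278


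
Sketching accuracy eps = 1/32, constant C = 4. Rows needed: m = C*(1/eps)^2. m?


1/eps = 32.
(1/eps)^2 = 1024.
m = 4*1024 = 4096.

4096


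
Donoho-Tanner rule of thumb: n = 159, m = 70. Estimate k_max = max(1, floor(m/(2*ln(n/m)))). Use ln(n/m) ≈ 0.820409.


n/m = 159/70.
ln(n/m) ≈ 0.820409.
2*ln(n/m) ≈ 1.640818.
m/(2*ln(n/m)) ≈ 70/1.640818 ≈ 42.6616.
floor = 42.
k_max = max(1, 42) = 42.

42


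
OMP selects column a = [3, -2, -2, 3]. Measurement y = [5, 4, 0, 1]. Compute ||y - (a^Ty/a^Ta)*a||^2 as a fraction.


a^T a = 26.
a^T y = 10.
coeff = 10/26 = 5/13.
||r||^2 = 496/13.

496/13


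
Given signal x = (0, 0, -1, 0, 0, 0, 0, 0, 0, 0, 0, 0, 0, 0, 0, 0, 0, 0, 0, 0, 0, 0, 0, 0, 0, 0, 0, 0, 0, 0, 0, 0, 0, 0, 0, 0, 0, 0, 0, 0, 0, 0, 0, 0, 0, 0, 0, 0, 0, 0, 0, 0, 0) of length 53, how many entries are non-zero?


Non-zero positions: [2].
Sparsity = 1.

1


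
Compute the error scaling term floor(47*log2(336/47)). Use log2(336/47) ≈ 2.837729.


log2(n/k) = log2(336/47) ≈ 2.837729.
k*log2(n/k) ≈ 47*2.837729 = 133.373263.
floor(133.373263) = 133.

133


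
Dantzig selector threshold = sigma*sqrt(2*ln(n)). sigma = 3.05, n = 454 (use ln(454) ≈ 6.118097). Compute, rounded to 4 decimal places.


ln(454) ≈ 6.118097.
2*ln(n) ≈ 12.236194.
sqrt(2*ln(n)) ≈ sqrt(12.236194) ≈ 3.498027.
threshold ≈ 3.05*3.498027 = 10.66898235 ≈ 10.6690.

10.6690


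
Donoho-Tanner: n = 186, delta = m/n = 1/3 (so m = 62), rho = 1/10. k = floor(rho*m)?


m = 1/3*186 = 62.
rho = 1/10.
rho*m = 1/10*62 = 6.2.
k = floor(6.2) = 6.

6


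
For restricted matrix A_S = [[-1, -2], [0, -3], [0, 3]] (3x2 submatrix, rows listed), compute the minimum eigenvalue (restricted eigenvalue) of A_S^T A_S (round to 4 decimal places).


A_S^T A_S = [[1, 2], [2, 22]].
trace = 23.
det = 18.
disc = trace^2 - 4*det = 529 - 4*18 = 457.
sqrt(457) ≈ 21.377558.
lam_min = (23 - sqrt(457))/2 ≈ (23 - 21.377558)/2 = 0.811221 ≈ 0.8112.

0.8112


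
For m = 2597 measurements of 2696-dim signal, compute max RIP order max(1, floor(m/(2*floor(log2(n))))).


floor(log2(2696)) = 11.
2*11 = 22.
m/(2*floor(log2(n))) = 2597/22 ≈ 118.0455.
floor = 118.
k = max(1, 118) = 118.

118


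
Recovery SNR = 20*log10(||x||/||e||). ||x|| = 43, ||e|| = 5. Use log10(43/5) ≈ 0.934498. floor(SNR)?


||x||/||e|| = 43/5.
log10(43/5) ≈ 0.934498.
20*log10(||x||/||e||) ≈ 20*0.934498 = 18.68996.
floor(18.68996) = 18.

18


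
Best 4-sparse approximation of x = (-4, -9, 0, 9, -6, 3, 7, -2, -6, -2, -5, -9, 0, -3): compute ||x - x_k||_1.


Sorted |x_i| descending: [9, 9, 9, 7, 6, 6, 5, 4, 3, 3, 2, 2, 0, 0]
Keep top 4: [9, 9, 9, 7]
Tail entries: [6, 6, 5, 4, 3, 3, 2, 2, 0, 0]
L1 error = sum of tail = 31.

31


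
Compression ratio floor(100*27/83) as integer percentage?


100*m/n = 100*27/83 ≈ 32.5301.
floor = 32.

32


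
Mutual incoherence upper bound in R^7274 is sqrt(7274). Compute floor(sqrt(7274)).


85^2 = 7225 <= 7274 < 7396 = 86^2, so 85 <= sqrt(7274) < 86.
floor(sqrt(7274)) = 85.

85


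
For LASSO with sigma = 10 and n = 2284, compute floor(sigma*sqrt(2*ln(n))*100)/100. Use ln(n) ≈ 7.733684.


ln(2284) ≈ 7.733684.
2*ln(n) ≈ 15.467368.
sqrt(2*ln(n)) ≈ sqrt(15.467368) ≈ 3.932857.
lambda ≈ 10*3.932857 = 39.32857.
floor(lambda*100)/100 = 39.32.

39.32


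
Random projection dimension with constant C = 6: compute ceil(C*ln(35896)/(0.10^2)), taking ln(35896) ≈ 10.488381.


ln(35896) ≈ 10.488381.
eps^2 = 0.10^2 = 0.01.
C*ln(N)/eps^2 ≈ 6*10.488381/0.01 ≈ 6293.0286.
m = ceil(6293.0286) = 6294.

6294


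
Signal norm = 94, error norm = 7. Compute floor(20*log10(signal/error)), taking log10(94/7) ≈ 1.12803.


||x||/||e|| = 94/7.
log10(94/7) ≈ 1.12803.
20*log10(||x||/||e||) ≈ 20*1.12803 = 22.5606.
floor(22.5606) = 22.

22


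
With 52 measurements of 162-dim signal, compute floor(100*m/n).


100*m/n = 100*52/162 ≈ 32.0988.
floor = 32.

32


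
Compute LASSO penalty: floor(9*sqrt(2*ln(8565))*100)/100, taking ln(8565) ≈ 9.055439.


ln(8565) ≈ 9.055439.
2*ln(n) ≈ 18.110878.
sqrt(2*ln(n)) ≈ sqrt(18.110878) ≈ 4.255688.
lambda ≈ 9*4.255688 = 38.301192.
floor(lambda*100)/100 = 38.30.

38.30


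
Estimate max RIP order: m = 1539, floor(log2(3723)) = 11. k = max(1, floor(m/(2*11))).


floor(log2(3723)) = 11.
2*11 = 22.
m/(2*floor(log2(n))) = 1539/22 ≈ 69.9545.
floor = 69.
k = max(1, 69) = 69.

69


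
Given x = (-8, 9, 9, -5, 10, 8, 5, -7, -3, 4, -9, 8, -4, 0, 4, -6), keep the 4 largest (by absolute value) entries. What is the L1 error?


Sorted |x_i| descending: [10, 9, 9, 9, 8, 8, 8, 7, 6, 5, 5, 4, 4, 4, 3, 0]
Keep top 4: [10, 9, 9, 9]
Tail entries: [8, 8, 8, 7, 6, 5, 5, 4, 4, 4, 3, 0]
L1 error = sum of tail = 62.

62


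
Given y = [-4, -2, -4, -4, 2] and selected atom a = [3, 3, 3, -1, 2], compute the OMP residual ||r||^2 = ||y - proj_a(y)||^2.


a^T a = 32.
a^T y = -22.
coeff = -22/32 = -11/16.
||r||^2 = 327/8.

327/8


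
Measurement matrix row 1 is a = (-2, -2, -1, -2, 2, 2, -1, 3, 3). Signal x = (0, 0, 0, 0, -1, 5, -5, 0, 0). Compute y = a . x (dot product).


Non-zero terms: ['2*-1', '2*5', '-1*-5']
Products: [-2, 10, 5]
y = sum = 13.

13


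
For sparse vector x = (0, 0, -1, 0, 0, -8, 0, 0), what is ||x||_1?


Non-zero entries: [(2, -1), (5, -8)]
Absolute values: [1, 8]
||x||_1 = sum = 9.

9


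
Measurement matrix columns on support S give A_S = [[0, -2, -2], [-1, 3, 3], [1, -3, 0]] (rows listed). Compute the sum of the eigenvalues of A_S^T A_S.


Sum of eigenvalues of A_S^T A_S = trace(A_S^T A_S) = sum of squared column norms of A_S.
A_S^T A_S diagonal: [2, 22, 13].
trace = 2 + 22 + 13 = 37.

37


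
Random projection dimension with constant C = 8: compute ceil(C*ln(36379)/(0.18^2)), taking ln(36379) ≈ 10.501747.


ln(36379) ≈ 10.501747.
eps^2 = 0.18^2 = 0.0324.
C*ln(N)/eps^2 ≈ 8*10.501747/0.0324 ≈ 2593.024.
m = ceil(2593.024) = 2594.

2594


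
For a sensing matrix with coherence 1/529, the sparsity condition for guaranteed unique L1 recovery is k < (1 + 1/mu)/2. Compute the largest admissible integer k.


1/mu = 529.
1 + 1/mu = 530.
(1 + 1/mu)/2 = 265 is an integer and the inequality is strict, so k_max = 265 - 1 = 264.

264


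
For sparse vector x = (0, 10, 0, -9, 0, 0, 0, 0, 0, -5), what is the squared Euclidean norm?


Non-zero entries: [(1, 10), (3, -9), (9, -5)]
Squares: [100, 81, 25]
||x||_2^2 = sum = 206.

206


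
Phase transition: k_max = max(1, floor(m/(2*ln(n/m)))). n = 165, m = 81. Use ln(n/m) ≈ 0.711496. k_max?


n/m = 165/81 = 55/27.
ln(n/m) ≈ 0.711496.
2*ln(n/m) ≈ 1.422992.
m/(2*ln(n/m)) ≈ 81/1.422992 ≈ 56.9223.
floor = 56.
k_max = max(1, 56) = 56.

56


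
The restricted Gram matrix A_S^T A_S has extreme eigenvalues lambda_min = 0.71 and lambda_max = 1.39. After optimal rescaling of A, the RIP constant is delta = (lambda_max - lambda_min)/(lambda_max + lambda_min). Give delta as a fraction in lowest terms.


lambda_max - lambda_min = 1.39 - 0.71 = 0.68.
lambda_max + lambda_min = 1.39 + 0.71 = 2.10.
delta = 0.68/2.10 = 68/210 = 34/105.

34/105


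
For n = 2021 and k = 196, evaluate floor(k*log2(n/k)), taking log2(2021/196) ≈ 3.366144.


log2(n/k) = log2(2021/196) ≈ 3.366144.
k*log2(n/k) ≈ 196*3.366144 = 659.764224.
floor(659.764224) = 659.

659


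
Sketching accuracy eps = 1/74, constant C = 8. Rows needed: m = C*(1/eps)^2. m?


1/eps = 74.
(1/eps)^2 = 5476.
m = 8*5476 = 43808.

43808


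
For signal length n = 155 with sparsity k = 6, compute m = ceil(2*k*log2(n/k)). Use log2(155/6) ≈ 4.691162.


log2(n/k) = log2(155/6) ≈ 4.691162.
2*k*log2(n/k) ≈ 2*6*4.691162 = 56.293944.
m = ceil(56.293944) = 57.

57


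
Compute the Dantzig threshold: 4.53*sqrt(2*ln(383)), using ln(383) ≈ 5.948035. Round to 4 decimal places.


ln(383) ≈ 5.948035.
2*ln(n) ≈ 11.89607.
sqrt(2*ln(n)) ≈ sqrt(11.89607) ≈ 3.449068.
threshold ≈ 4.53*3.449068 = 15.62427804 ≈ 15.6243.

15.6243


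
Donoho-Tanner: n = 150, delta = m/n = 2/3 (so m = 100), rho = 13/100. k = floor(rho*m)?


m = 2/3*150 = 100.
rho = 13/100.
rho*m = 13/100*100 = 13.
k = floor(13) = 13.

13


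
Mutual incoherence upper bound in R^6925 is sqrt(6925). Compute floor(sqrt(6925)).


83^2 = 6889 <= 6925 < 7056 = 84^2, so 83 <= sqrt(6925) < 84.
floor(sqrt(6925)) = 83.

83


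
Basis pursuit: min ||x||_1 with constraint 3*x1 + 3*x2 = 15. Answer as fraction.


Axis intercepts:
  x1 = 5, x2 = 0: L1 = 5
  x1 = 0, x2 = 5: L1 = 5
x* = (5, 0)
||x*||_1 = 5.

5


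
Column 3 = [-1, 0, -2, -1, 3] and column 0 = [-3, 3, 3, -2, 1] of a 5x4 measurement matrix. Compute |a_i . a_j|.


Inner product: -1*-3 + 0*3 + -2*3 + -1*-2 + 3*1
Products: [3, 0, -6, 2, 3]
Sum = 2.
|dot| = 2.

2


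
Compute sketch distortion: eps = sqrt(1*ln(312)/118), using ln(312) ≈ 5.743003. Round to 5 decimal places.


ln(312) ≈ 5.743003.
1*ln(N)/m ≈ 1*5.743003/118 ≈ 0.04866952.
eps = sqrt(0.04866952) ≈ 0.2206117 ≈ 0.22061.

0.22061


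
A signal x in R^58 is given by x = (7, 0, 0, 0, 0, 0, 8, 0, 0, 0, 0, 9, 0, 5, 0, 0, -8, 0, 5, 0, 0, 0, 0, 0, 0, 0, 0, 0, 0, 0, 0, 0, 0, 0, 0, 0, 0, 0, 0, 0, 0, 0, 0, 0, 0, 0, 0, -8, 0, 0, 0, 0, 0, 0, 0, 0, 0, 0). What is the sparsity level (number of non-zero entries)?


Non-zero positions: [0, 6, 11, 13, 16, 18, 47].
Sparsity = 7.

7


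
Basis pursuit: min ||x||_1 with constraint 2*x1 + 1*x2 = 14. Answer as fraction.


Axis intercepts:
  x1 = 7, x2 = 0: L1 = 7
  x1 = 0, x2 = 14: L1 = 14
x* = (7, 0)
||x*||_1 = 7.

7


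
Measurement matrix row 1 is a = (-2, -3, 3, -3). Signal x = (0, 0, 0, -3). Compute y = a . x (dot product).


Non-zero terms: ['-3*-3']
Products: [9]
y = sum = 9.

9


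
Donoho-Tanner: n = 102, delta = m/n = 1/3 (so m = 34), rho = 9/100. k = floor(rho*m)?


m = 1/3*102 = 34.
rho = 9/100.
rho*m = 9/100*34 = 3.06.
k = floor(3.06) = 3.

3


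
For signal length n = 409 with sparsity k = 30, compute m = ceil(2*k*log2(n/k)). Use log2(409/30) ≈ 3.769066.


log2(n/k) = log2(409/30) ≈ 3.769066.
2*k*log2(n/k) ≈ 2*30*3.769066 = 226.14396.
m = ceil(226.14396) = 227.

227


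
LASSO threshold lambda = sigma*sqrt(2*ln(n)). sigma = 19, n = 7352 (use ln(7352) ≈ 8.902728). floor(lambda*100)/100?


ln(7352) ≈ 8.902728.
2*ln(n) ≈ 17.805456.
sqrt(2*ln(n)) ≈ sqrt(17.805456) ≈ 4.219651.
lambda ≈ 19*4.219651 = 80.173369.
floor(lambda*100)/100 = 80.17.

80.17


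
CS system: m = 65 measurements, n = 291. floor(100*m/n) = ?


100*m/n = 100*65/291 ≈ 22.3368.
floor = 22.

22


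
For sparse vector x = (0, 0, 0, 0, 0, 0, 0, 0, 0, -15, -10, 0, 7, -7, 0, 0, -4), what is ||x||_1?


Non-zero entries: [(9, -15), (10, -10), (12, 7), (13, -7), (16, -4)]
Absolute values: [15, 10, 7, 7, 4]
||x||_1 = sum = 43.

43


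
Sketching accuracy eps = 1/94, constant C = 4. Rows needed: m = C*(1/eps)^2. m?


1/eps = 94.
(1/eps)^2 = 8836.
m = 4*8836 = 35344.

35344


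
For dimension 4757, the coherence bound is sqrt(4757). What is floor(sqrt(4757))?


68^2 = 4624 <= 4757 < 4761 = 69^2, so 68 <= sqrt(4757) < 69.
floor(sqrt(4757)) = 68.

68


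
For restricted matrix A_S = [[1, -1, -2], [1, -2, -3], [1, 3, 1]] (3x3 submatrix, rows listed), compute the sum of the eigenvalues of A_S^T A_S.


Sum of eigenvalues of A_S^T A_S = trace(A_S^T A_S) = sum of squared column norms of A_S.
A_S^T A_S diagonal: [3, 14, 14].
trace = 3 + 14 + 14 = 31.

31


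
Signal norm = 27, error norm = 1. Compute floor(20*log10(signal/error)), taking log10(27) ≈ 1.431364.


||x||/||e|| = 27/1 = 27.
log10(27) ≈ 1.431364.
20*log10(||x||/||e||) ≈ 20*1.431364 = 28.62728.
floor(28.62728) = 28.

28


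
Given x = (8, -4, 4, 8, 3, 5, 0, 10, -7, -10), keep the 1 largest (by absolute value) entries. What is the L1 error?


Sorted |x_i| descending: [10, 10, 8, 8, 7, 5, 4, 4, 3, 0]
Keep top 1: [10]
Tail entries: [10, 8, 8, 7, 5, 4, 4, 3, 0]
L1 error = sum of tail = 49.

49


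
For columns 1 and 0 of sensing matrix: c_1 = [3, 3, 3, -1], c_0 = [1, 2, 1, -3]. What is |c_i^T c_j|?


Inner product: 3*1 + 3*2 + 3*1 + -1*-3
Products: [3, 6, 3, 3]
Sum = 15.
|dot| = 15.

15


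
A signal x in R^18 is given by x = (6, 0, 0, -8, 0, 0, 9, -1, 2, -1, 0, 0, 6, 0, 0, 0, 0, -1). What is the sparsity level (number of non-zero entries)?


Non-zero positions: [0, 3, 6, 7, 8, 9, 12, 17].
Sparsity = 8.

8


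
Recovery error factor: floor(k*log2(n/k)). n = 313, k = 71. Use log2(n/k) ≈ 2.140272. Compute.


log2(n/k) = log2(313/71) ≈ 2.140272.
k*log2(n/k) ≈ 71*2.140272 = 151.959312.
floor(151.959312) = 151.

151


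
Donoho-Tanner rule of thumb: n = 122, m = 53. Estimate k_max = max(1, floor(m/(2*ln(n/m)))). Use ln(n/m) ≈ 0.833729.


n/m = 122/53.
ln(n/m) ≈ 0.833729.
2*ln(n/m) ≈ 1.667458.
m/(2*ln(n/m)) ≈ 53/1.667458 ≈ 31.7849.
floor = 31.
k_max = max(1, 31) = 31.

31


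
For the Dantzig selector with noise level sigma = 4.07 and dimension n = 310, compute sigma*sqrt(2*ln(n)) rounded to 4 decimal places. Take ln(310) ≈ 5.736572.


ln(310) ≈ 5.736572.
2*ln(n) ≈ 11.473144.
sqrt(2*ln(n)) ≈ sqrt(11.473144) ≈ 3.387203.
threshold ≈ 4.07*3.387203 = 13.78591621 ≈ 13.7859.

13.7859


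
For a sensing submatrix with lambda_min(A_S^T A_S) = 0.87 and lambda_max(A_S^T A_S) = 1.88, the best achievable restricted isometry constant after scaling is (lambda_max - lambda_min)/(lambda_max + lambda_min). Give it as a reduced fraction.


lambda_max - lambda_min = 1.88 - 0.87 = 1.01.
lambda_max + lambda_min = 1.88 + 0.87 = 2.75.
delta = 1.01/2.75 = 101/275.

101/275


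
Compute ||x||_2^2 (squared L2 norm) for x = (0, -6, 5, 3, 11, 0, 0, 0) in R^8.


Non-zero entries: [(1, -6), (2, 5), (3, 3), (4, 11)]
Squares: [36, 25, 9, 121]
||x||_2^2 = sum = 191.

191


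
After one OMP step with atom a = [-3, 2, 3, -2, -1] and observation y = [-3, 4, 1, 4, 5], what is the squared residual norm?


a^T a = 27.
a^T y = 7.
coeff = 7/27 = 7/27.
||r||^2 = 1760/27.

1760/27


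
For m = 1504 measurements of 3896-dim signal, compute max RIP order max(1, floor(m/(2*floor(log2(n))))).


floor(log2(3896)) = 11.
2*11 = 22.
m/(2*floor(log2(n))) = 1504/22 ≈ 68.3636.
floor = 68.
k = max(1, 68) = 68.

68


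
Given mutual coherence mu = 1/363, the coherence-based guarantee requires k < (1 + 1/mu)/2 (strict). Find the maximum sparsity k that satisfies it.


1/mu = 363.
1 + 1/mu = 364.
(1 + 1/mu)/2 = 182 is an integer and the inequality is strict, so k_max = 182 - 1 = 181.

181


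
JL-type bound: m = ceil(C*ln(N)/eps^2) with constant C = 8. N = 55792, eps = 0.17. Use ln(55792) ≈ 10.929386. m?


ln(55792) ≈ 10.929386.
eps^2 = 0.17^2 = 0.0289.
C*ln(N)/eps^2 ≈ 8*10.929386/0.0289 ≈ 3025.4356.
m = ceil(3025.4356) = 3026.

3026


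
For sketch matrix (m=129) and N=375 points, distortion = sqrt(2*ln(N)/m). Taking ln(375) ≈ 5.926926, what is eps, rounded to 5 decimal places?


ln(375) ≈ 5.926926.
2*ln(N)/m ≈ 2*5.926926/129 ≈ 0.09189033.
eps = sqrt(0.09189033) ≈ 0.3031342 ≈ 0.30313.

0.30313


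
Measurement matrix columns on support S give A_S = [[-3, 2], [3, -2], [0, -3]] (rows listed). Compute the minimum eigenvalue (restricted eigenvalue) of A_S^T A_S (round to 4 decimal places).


A_S^T A_S = [[18, -12], [-12, 17]].
trace = 35.
det = 162.
disc = trace^2 - 4*det = 1225 - 4*162 = 577.
sqrt(577) ≈ 24.020824.
lam_min = (35 - sqrt(577))/2 ≈ (35 - 24.020824)/2 = 5.489588 ≈ 5.4896.

5.4896


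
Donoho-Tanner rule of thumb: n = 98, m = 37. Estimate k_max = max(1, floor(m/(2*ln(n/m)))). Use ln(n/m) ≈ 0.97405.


n/m = 98/37.
ln(n/m) ≈ 0.97405.
2*ln(n/m) ≈ 1.9481.
m/(2*ln(n/m)) ≈ 37/1.9481 ≈ 18.9929.
floor = 18.
k_max = max(1, 18) = 18.

18


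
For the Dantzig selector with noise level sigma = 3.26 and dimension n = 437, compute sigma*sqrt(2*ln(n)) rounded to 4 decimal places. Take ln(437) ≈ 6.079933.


ln(437) ≈ 6.079933.
2*ln(n) ≈ 12.159866.
sqrt(2*ln(n)) ≈ sqrt(12.159866) ≈ 3.4871.
threshold ≈ 3.26*3.4871 = 11.367946 ≈ 11.3679.

11.3679


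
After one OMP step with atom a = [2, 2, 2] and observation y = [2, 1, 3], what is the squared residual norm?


a^T a = 12.
a^T y = 12.
coeff = 12/12 = 1.
||r||^2 = 2.

2


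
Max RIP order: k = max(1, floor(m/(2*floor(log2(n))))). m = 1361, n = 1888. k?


floor(log2(1888)) = 10.
2*10 = 20.
m/(2*floor(log2(n))) = 1361/20 ≈ 68.05.
floor = 68.
k = max(1, 68) = 68.

68


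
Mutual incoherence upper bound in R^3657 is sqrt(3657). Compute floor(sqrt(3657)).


60^2 = 3600 <= 3657 < 3721 = 61^2, so 60 <= sqrt(3657) < 61.
floor(sqrt(3657)) = 60.

60


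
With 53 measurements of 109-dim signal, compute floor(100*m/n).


100*m/n = 100*53/109 ≈ 48.6239.
floor = 48.

48


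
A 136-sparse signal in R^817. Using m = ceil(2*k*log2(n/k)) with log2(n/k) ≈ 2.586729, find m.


log2(n/k) = log2(817/136) ≈ 2.586729.
2*k*log2(n/k) ≈ 2*136*2.586729 = 703.590288.
m = ceil(703.590288) = 704.

704


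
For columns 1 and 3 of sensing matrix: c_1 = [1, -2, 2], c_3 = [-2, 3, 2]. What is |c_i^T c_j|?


Inner product: 1*-2 + -2*3 + 2*2
Products: [-2, -6, 4]
Sum = -4.
|dot| = 4.

4


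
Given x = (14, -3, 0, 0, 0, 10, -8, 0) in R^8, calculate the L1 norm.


Non-zero entries: [(0, 14), (1, -3), (5, 10), (6, -8)]
Absolute values: [14, 3, 10, 8]
||x||_1 = sum = 35.

35


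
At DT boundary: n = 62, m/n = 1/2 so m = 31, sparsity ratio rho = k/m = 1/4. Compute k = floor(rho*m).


m = 1/2*62 = 31.
rho = 1/4.
rho*m = 1/4*31 = 7.75.
k = floor(7.75) = 7.

7


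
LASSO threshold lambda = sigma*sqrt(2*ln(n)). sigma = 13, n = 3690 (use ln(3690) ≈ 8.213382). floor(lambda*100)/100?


ln(3690) ≈ 8.213382.
2*ln(n) ≈ 16.426764.
sqrt(2*ln(n)) ≈ sqrt(16.426764) ≈ 4.052994.
lambda ≈ 13*4.052994 = 52.688922.
floor(lambda*100)/100 = 52.68.

52.68


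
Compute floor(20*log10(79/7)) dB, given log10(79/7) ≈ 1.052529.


||x||/||e|| = 79/7.
log10(79/7) ≈ 1.052529.
20*log10(||x||/||e||) ≈ 20*1.052529 = 21.05058.
floor(21.05058) = 21.

21


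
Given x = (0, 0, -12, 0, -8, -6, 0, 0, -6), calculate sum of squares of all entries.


Non-zero entries: [(2, -12), (4, -8), (5, -6), (8, -6)]
Squares: [144, 64, 36, 36]
||x||_2^2 = sum = 280.

280


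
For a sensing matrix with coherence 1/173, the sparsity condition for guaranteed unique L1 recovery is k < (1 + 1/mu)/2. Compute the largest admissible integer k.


1/mu = 173.
1 + 1/mu = 174.
(1 + 1/mu)/2 = 87 is an integer and the inequality is strict, so k_max = 87 - 1 = 86.

86


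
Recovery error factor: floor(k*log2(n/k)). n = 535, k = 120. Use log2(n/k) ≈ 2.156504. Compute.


log2(n/k) = log2(535/120) ≈ 2.156504.
k*log2(n/k) ≈ 120*2.156504 = 258.78048.
floor(258.78048) = 258.

258


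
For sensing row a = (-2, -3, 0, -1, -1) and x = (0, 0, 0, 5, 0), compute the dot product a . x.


Non-zero terms: ['-1*5']
Products: [-5]
y = sum = -5.

-5


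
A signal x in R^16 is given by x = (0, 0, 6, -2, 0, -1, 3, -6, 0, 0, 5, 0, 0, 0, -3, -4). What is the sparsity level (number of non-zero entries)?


Non-zero positions: [2, 3, 5, 6, 7, 10, 14, 15].
Sparsity = 8.

8


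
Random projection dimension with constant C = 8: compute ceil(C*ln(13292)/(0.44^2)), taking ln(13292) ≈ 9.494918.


ln(13292) ≈ 9.494918.
eps^2 = 0.44^2 = 0.1936.
C*ln(N)/eps^2 ≈ 8*9.494918/0.1936 ≈ 392.352.
m = ceil(392.352) = 393.

393


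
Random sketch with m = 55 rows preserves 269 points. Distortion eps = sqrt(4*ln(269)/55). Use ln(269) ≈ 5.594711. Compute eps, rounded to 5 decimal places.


ln(269) ≈ 5.594711.
4*ln(N)/m ≈ 4*5.594711/55 ≈ 0.40688807.
eps = sqrt(0.40688807) ≈ 0.6378778 ≈ 0.63788.

0.63788


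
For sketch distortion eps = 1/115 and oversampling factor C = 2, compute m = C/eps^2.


1/eps = 115.
(1/eps)^2 = 13225.
m = 2*13225 = 26450.

26450


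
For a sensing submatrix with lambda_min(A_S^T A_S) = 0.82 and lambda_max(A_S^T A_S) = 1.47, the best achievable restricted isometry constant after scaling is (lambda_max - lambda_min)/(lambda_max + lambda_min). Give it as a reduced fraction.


lambda_max - lambda_min = 1.47 - 0.82 = 0.65.
lambda_max + lambda_min = 1.47 + 0.82 = 2.29.
delta = 0.65/2.29 = 65/229.

65/229


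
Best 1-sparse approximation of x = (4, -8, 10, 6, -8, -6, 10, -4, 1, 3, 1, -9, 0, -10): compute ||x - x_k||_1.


Sorted |x_i| descending: [10, 10, 10, 9, 8, 8, 6, 6, 4, 4, 3, 1, 1, 0]
Keep top 1: [10]
Tail entries: [10, 10, 9, 8, 8, 6, 6, 4, 4, 3, 1, 1, 0]
L1 error = sum of tail = 70.

70


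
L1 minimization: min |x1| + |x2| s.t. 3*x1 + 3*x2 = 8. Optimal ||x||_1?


Axis intercepts:
  x1 = 8/3, x2 = 0: L1 = 8/3
  x1 = 0, x2 = 8/3: L1 = 8/3
x* = (8/3, 0)
||x*||_1 = 8/3.

8/3


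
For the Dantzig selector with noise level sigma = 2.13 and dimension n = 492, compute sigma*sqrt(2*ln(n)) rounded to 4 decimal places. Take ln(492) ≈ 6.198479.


ln(492) ≈ 6.198479.
2*ln(n) ≈ 12.396958.
sqrt(2*ln(n)) ≈ sqrt(12.396958) ≈ 3.520931.
threshold ≈ 2.13*3.520931 = 7.49958303 ≈ 7.4996.

7.4996


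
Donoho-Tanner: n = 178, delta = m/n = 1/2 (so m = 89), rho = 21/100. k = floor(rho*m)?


m = 1/2*178 = 89.
rho = 21/100.
rho*m = 21/100*89 = 18.69.
k = floor(18.69) = 18.

18


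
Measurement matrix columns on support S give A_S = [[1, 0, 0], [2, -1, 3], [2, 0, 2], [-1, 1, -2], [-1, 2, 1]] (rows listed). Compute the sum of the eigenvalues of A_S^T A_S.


Sum of eigenvalues of A_S^T A_S = trace(A_S^T A_S) = sum of squared column norms of A_S.
A_S^T A_S diagonal: [11, 6, 18].
trace = 11 + 6 + 18 = 35.

35


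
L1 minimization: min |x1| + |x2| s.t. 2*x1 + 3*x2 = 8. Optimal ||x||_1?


Axis intercepts:
  x1 = 4, x2 = 0: L1 = 4
  x1 = 0, x2 = 8/3: L1 = 8/3
x* = (0, 8/3)
||x*||_1 = 8/3.

8/3


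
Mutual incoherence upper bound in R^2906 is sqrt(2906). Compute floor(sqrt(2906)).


53^2 = 2809 <= 2906 < 2916 = 54^2, so 53 <= sqrt(2906) < 54.
floor(sqrt(2906)) = 53.

53


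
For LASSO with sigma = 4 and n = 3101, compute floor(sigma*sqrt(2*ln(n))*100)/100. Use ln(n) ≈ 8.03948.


ln(3101) ≈ 8.03948.
2*ln(n) ≈ 16.07896.
sqrt(2*ln(n)) ≈ sqrt(16.07896) ≈ 4.009858.
lambda ≈ 4*4.009858 = 16.039432.
floor(lambda*100)/100 = 16.03.

16.03


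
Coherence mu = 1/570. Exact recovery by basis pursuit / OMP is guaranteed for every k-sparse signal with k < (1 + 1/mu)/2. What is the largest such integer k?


1/mu = 570.
1 + 1/mu = 571.
(1 + 1/mu)/2 = 285.5 is not an integer, so k_max = floor(285.5) = 285.

285


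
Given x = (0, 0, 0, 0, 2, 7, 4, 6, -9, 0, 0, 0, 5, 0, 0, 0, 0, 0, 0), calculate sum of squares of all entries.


Non-zero entries: [(4, 2), (5, 7), (6, 4), (7, 6), (8, -9), (12, 5)]
Squares: [4, 49, 16, 36, 81, 25]
||x||_2^2 = sum = 211.

211


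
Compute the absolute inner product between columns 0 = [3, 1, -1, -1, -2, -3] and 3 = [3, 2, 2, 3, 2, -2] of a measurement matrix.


Inner product: 3*3 + 1*2 + -1*2 + -1*3 + -2*2 + -3*-2
Products: [9, 2, -2, -3, -4, 6]
Sum = 8.
|dot| = 8.

8


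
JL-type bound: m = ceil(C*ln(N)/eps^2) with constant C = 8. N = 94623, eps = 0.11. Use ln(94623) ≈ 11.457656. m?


ln(94623) ≈ 11.457656.
eps^2 = 0.11^2 = 0.0121.
C*ln(N)/eps^2 ≈ 8*11.457656/0.0121 ≈ 7575.3098.
m = ceil(7575.3098) = 7576.

7576


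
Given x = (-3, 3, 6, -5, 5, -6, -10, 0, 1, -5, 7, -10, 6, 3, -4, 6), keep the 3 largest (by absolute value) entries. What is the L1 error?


Sorted |x_i| descending: [10, 10, 7, 6, 6, 6, 6, 5, 5, 5, 4, 3, 3, 3, 1, 0]
Keep top 3: [10, 10, 7]
Tail entries: [6, 6, 6, 6, 5, 5, 5, 4, 3, 3, 3, 1, 0]
L1 error = sum of tail = 53.

53


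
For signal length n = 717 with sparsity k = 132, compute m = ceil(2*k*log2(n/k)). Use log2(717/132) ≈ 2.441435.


log2(n/k) = log2(717/132) ≈ 2.441435.
2*k*log2(n/k) ≈ 2*132*2.441435 = 644.53884.
m = ceil(644.53884) = 645.

645


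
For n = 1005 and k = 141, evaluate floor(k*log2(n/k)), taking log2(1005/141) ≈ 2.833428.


log2(n/k) = log2(1005/141) ≈ 2.833428.
k*log2(n/k) ≈ 141*2.833428 = 399.513348.
floor(399.513348) = 399.

399


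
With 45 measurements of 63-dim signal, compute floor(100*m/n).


100*m/n = 100*45/63 ≈ 71.4286.
floor = 71.

71


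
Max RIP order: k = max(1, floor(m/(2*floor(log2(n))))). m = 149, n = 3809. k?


floor(log2(3809)) = 11.
2*11 = 22.
m/(2*floor(log2(n))) = 149/22 ≈ 6.7727.
floor = 6.
k = max(1, 6) = 6.

6


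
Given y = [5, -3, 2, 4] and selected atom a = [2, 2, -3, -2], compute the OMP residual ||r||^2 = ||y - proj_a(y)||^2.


a^T a = 21.
a^T y = -10.
coeff = -10/21 = -10/21.
||r||^2 = 1034/21.

1034/21


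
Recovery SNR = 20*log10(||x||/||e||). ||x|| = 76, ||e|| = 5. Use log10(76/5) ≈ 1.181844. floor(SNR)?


||x||/||e|| = 76/5.
log10(76/5) ≈ 1.181844.
20*log10(||x||/||e||) ≈ 20*1.181844 = 23.63688.
floor(23.63688) = 23.

23


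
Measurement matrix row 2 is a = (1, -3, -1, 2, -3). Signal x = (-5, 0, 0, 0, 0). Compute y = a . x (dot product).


Non-zero terms: ['1*-5']
Products: [-5]
y = sum = -5.

-5


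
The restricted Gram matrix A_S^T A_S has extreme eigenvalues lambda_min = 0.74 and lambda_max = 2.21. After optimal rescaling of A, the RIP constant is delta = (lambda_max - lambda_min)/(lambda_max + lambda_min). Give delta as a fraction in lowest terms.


lambda_max - lambda_min = 2.21 - 0.74 = 1.47.
lambda_max + lambda_min = 2.21 + 0.74 = 2.95.
delta = 1.47/2.95 = 147/295.

147/295


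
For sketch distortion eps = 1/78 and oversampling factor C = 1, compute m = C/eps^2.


1/eps = 78.
(1/eps)^2 = 6084.
m = 1*6084 = 6084.

6084


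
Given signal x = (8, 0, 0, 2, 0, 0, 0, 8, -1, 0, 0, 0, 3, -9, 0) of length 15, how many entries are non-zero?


Non-zero positions: [0, 3, 7, 8, 12, 13].
Sparsity = 6.

6


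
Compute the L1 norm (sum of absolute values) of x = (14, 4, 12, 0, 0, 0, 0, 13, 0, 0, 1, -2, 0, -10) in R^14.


Non-zero entries: [(0, 14), (1, 4), (2, 12), (7, 13), (10, 1), (11, -2), (13, -10)]
Absolute values: [14, 4, 12, 13, 1, 2, 10]
||x||_1 = sum = 56.

56


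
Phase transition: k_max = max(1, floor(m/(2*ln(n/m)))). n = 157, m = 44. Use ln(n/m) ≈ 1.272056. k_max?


n/m = 157/44.
ln(n/m) ≈ 1.272056.
2*ln(n/m) ≈ 2.544112.
m/(2*ln(n/m)) ≈ 44/2.544112 ≈ 17.2948.
floor = 17.
k_max = max(1, 17) = 17.

17


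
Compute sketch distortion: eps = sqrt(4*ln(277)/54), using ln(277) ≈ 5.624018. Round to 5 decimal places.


ln(277) ≈ 5.624018.
4*ln(N)/m ≈ 4*5.624018/54 ≈ 0.41659393.
eps = sqrt(0.41659393) ≈ 0.6454409 ≈ 0.64544.

0.64544


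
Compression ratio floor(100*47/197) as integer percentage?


100*m/n = 100*47/197 ≈ 23.8579.
floor = 23.

23


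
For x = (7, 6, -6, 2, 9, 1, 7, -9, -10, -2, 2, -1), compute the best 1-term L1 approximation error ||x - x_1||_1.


Sorted |x_i| descending: [10, 9, 9, 7, 7, 6, 6, 2, 2, 2, 1, 1]
Keep top 1: [10]
Tail entries: [9, 9, 7, 7, 6, 6, 2, 2, 2, 1, 1]
L1 error = sum of tail = 52.

52


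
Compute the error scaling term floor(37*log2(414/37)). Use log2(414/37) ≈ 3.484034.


log2(n/k) = log2(414/37) ≈ 3.484034.
k*log2(n/k) ≈ 37*3.484034 = 128.909258.
floor(128.909258) = 128.

128


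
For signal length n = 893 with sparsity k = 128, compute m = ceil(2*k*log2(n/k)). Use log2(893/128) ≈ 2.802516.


log2(n/k) = log2(893/128) ≈ 2.802516.
2*k*log2(n/k) ≈ 2*128*2.802516 = 717.444096.
m = ceil(717.444096) = 718.

718


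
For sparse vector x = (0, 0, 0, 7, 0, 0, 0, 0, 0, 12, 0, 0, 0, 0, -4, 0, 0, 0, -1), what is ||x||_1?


Non-zero entries: [(3, 7), (9, 12), (14, -4), (18, -1)]
Absolute values: [7, 12, 4, 1]
||x||_1 = sum = 24.

24


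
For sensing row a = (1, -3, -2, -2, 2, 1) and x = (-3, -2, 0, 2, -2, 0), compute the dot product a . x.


Non-zero terms: ['1*-3', '-3*-2', '-2*2', '2*-2']
Products: [-3, 6, -4, -4]
y = sum = -5.

-5


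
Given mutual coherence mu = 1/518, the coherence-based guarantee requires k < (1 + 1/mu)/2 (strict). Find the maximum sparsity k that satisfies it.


1/mu = 518.
1 + 1/mu = 519.
(1 + 1/mu)/2 = 259.5 is not an integer, so k_max = floor(259.5) = 259.

259


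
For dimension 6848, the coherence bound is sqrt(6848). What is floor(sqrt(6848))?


82^2 = 6724 <= 6848 < 6889 = 83^2, so 82 <= sqrt(6848) < 83.
floor(sqrt(6848)) = 82.

82


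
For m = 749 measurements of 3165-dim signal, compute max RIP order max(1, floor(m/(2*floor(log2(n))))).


floor(log2(3165)) = 11.
2*11 = 22.
m/(2*floor(log2(n))) = 749/22 ≈ 34.0455.
floor = 34.
k = max(1, 34) = 34.

34


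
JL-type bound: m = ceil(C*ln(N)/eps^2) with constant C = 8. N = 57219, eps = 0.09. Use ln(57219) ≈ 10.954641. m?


ln(57219) ≈ 10.954641.
eps^2 = 0.09^2 = 0.0081.
C*ln(N)/eps^2 ≈ 8*10.954641/0.0081 ≈ 10819.3985.
m = ceil(10819.3985) = 10820.

10820


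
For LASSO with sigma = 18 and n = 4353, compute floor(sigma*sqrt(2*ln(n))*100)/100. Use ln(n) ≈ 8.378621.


ln(4353) ≈ 8.378621.
2*ln(n) ≈ 16.757242.
sqrt(2*ln(n)) ≈ sqrt(16.757242) ≈ 4.093561.
lambda ≈ 18*4.093561 = 73.684098.
floor(lambda*100)/100 = 73.68.

73.68


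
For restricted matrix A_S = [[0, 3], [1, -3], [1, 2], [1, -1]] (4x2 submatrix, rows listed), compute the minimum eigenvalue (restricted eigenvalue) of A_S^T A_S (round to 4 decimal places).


A_S^T A_S = [[3, -2], [-2, 23]].
trace = 26.
det = 65.
disc = trace^2 - 4*det = 676 - 4*65 = 416.
sqrt(416) ≈ 20.396078.
lam_min = (26 - sqrt(416))/2 ≈ (26 - 20.396078)/2 = 2.801961 ≈ 2.8020.

2.8020


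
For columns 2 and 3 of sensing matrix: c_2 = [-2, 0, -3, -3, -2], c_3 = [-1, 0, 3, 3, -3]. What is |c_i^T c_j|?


Inner product: -2*-1 + 0*0 + -3*3 + -3*3 + -2*-3
Products: [2, 0, -9, -9, 6]
Sum = -10.
|dot| = 10.

10


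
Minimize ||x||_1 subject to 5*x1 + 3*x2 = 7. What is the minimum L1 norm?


Axis intercepts:
  x1 = 7/5, x2 = 0: L1 = 7/5
  x1 = 0, x2 = 7/3: L1 = 7/3
x* = (7/5, 0)
||x*||_1 = 7/5.

7/5


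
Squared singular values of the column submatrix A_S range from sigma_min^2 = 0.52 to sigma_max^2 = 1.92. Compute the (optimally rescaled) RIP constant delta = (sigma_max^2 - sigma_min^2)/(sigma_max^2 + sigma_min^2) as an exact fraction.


lambda_max - lambda_min = 1.92 - 0.52 = 1.40.
lambda_max + lambda_min = 1.92 + 0.52 = 2.44.
delta = 1.40/2.44 = 140/244 = 35/61.

35/61


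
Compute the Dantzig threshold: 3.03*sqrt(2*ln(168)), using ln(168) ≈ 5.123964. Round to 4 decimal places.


ln(168) ≈ 5.123964.
2*ln(n) ≈ 10.247928.
sqrt(2*ln(n)) ≈ sqrt(10.247928) ≈ 3.201239.
threshold ≈ 3.03*3.201239 = 9.69975417 ≈ 9.6998.

9.6998


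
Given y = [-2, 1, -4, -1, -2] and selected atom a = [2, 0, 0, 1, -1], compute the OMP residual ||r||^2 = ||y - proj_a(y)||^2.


a^T a = 6.
a^T y = -3.
coeff = -3/6 = -1/2.
||r||^2 = 49/2.

49/2


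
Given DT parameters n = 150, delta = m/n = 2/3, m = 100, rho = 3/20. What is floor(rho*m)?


m = 2/3*150 = 100.
rho = 3/20.
rho*m = 3/20*100 = 15.
k = floor(15) = 15.

15


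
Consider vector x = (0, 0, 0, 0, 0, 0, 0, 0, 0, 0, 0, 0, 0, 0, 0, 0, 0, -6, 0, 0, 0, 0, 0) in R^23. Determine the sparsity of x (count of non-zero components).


Non-zero positions: [17].
Sparsity = 1.

1


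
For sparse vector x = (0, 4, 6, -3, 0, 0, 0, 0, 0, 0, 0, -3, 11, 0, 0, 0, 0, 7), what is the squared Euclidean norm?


Non-zero entries: [(1, 4), (2, 6), (3, -3), (11, -3), (12, 11), (17, 7)]
Squares: [16, 36, 9, 9, 121, 49]
||x||_2^2 = sum = 240.

240


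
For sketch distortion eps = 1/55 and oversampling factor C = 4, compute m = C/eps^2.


1/eps = 55.
(1/eps)^2 = 3025.
m = 4*3025 = 12100.

12100


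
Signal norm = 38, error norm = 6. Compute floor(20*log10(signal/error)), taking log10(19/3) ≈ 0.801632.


||x||/||e|| = 38/6 = 19/3.
log10(19/3) ≈ 0.801632.
20*log10(||x||/||e||) ≈ 20*0.801632 = 16.03264.
floor(16.03264) = 16.

16


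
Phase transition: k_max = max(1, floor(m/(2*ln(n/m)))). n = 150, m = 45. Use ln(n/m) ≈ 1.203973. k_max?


n/m = 150/45 = 10/3.
ln(n/m) ≈ 1.203973.
2*ln(n/m) ≈ 2.407946.
m/(2*ln(n/m)) ≈ 45/2.407946 ≈ 18.6881.
floor = 18.
k_max = max(1, 18) = 18.

18


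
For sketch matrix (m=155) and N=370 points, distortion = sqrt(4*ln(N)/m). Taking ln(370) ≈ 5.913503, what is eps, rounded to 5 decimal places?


ln(370) ≈ 5.913503.
4*ln(N)/m ≈ 4*5.913503/155 ≈ 0.15260653.
eps = sqrt(0.15260653) ≈ 0.3906489 ≈ 0.39065.

0.39065


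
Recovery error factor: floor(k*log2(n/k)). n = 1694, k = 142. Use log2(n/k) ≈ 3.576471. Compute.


log2(n/k) = log2(1694/142) ≈ 3.576471.
k*log2(n/k) ≈ 142*3.576471 = 507.858882.
floor(507.858882) = 507.

507


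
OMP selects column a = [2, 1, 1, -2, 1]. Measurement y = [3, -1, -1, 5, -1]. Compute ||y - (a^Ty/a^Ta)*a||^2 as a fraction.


a^T a = 11.
a^T y = -7.
coeff = -7/11 = -7/11.
||r||^2 = 358/11.

358/11


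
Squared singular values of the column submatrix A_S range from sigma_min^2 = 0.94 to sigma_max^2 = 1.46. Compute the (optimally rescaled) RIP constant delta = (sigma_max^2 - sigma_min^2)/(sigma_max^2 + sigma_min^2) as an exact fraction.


lambda_max - lambda_min = 1.46 - 0.94 = 0.52.
lambda_max + lambda_min = 1.46 + 0.94 = 2.40.
delta = 0.52/2.40 = 52/240 = 13/60.

13/60


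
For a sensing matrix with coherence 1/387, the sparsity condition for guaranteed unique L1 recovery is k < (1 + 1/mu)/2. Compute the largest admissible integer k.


1/mu = 387.
1 + 1/mu = 388.
(1 + 1/mu)/2 = 194 is an integer and the inequality is strict, so k_max = 194 - 1 = 193.

193


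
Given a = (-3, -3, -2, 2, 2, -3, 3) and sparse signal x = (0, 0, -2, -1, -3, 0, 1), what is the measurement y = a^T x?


Non-zero terms: ['-2*-2', '2*-1', '2*-3', '3*1']
Products: [4, -2, -6, 3]
y = sum = -1.

-1


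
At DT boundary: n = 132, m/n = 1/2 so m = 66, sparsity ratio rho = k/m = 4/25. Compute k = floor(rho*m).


m = 1/2*132 = 66.
rho = 4/25.
rho*m = 4/25*66 = 10.56.
k = floor(10.56) = 10.

10


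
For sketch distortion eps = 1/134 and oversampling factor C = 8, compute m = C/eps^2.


1/eps = 134.
(1/eps)^2 = 17956.
m = 8*17956 = 143648.

143648


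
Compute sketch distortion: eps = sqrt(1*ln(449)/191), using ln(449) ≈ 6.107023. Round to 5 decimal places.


ln(449) ≈ 6.107023.
1*ln(N)/m ≈ 1*6.107023/191 ≈ 0.03197394.
eps = sqrt(0.03197394) ≈ 0.1788126 ≈ 0.17881.

0.17881


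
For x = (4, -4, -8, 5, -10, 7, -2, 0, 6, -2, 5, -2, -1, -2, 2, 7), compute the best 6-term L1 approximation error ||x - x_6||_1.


Sorted |x_i| descending: [10, 8, 7, 7, 6, 5, 5, 4, 4, 2, 2, 2, 2, 2, 1, 0]
Keep top 6: [10, 8, 7, 7, 6, 5]
Tail entries: [5, 4, 4, 2, 2, 2, 2, 2, 1, 0]
L1 error = sum of tail = 24.

24


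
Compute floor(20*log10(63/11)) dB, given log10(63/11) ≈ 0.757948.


||x||/||e|| = 63/11.
log10(63/11) ≈ 0.757948.
20*log10(||x||/||e||) ≈ 20*0.757948 = 15.15896.
floor(15.15896) = 15.

15


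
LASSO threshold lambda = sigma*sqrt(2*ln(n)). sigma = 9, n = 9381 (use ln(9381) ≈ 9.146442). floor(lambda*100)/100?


ln(9381) ≈ 9.146442.
2*ln(n) ≈ 18.292884.
sqrt(2*ln(n)) ≈ sqrt(18.292884) ≈ 4.277018.
lambda ≈ 9*4.277018 = 38.493162.
floor(lambda*100)/100 = 38.49.

38.49


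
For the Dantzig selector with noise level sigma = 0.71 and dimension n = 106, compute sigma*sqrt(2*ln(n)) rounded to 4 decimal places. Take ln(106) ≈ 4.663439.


ln(106) ≈ 4.663439.
2*ln(n) ≈ 9.326878.
sqrt(2*ln(n)) ≈ sqrt(9.326878) ≈ 3.053994.
threshold ≈ 0.71*3.053994 = 2.16833574 ≈ 2.1683.

2.1683


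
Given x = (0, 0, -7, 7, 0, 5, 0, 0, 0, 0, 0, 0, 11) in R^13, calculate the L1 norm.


Non-zero entries: [(2, -7), (3, 7), (5, 5), (12, 11)]
Absolute values: [7, 7, 5, 11]
||x||_1 = sum = 30.

30
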